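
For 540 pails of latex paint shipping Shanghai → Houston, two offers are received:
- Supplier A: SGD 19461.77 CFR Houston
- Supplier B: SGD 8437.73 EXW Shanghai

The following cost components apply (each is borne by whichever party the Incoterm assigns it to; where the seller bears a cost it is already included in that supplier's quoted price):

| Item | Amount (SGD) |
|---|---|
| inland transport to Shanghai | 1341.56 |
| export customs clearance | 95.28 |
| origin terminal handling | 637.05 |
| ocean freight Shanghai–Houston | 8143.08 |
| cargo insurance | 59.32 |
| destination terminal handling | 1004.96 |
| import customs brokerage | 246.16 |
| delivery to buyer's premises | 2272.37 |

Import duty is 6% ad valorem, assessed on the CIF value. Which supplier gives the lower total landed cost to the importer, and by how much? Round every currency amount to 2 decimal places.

Supplier A (CFR):
CIF value = CFR price + insurance = 19461.77 + 59.32 = 19521.09
Import duty = 19521.09 × 6% = 1171.27
Buyer bears (A): 59.32 + 1004.96 + 246.16 + 2272.37 = 3582.81
Landed cost (A) = invoice 19461.77 + 3582.81 + duty 1171.27 = 24215.85
Supplier B (EXW):
CIF value = EXW price + inland to port + export clearance + origin terminal + freight + insurance = 8437.73 + 1341.56 + 95.28 + 637.05 + 8143.08 + 59.32 = 18714.02
Import duty = 18714.02 × 6% = 1122.84
Buyer bears (B): 1341.56 + 95.28 + 637.05 + 8143.08 + 59.32 + 1004.96 + 246.16 + 2272.37 = 13799.78
Landed cost (B) = invoice 8437.73 + 13799.78 + duty 1122.84 = 23360.35
Difference = |24215.85 − 23360.35| = 855.50

Supplier B is cheaper by SGD 855.50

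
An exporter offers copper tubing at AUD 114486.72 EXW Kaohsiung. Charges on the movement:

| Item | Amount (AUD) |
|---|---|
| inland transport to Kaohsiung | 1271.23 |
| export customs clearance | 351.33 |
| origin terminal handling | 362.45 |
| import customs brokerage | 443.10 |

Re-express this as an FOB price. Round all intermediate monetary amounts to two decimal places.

Not relevant to the conversion: brokerage — on the buyer under both terms; not part of either seller's price.
From EXW to FOB, the seller additionally bears: inland to port, export clearance, origin terminal.
FOB price = 114486.72 + 1271.23 + 351.33 + 362.45 = 116471.73

FOB price: AUD 116471.73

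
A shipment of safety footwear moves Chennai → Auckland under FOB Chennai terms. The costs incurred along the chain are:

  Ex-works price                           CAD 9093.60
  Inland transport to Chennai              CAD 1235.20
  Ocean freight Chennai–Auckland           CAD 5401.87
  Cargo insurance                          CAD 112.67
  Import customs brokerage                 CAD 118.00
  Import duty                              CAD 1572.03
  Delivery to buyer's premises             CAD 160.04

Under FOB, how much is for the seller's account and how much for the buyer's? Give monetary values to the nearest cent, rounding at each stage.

Seller: CAD 10328.80; buyer: CAD 7364.61

FOB: the seller bears costs until goods are on board at the origin port; the buyer bears freight, insurance and all costs thereafter.
Seller's account: goods 9093.60 + inland to port 1235.20 = 10328.80
Buyer's account: freight 5401.87 + insurance 112.67 + brokerage 118.00 + duty 1572.03 + delivery 160.04 = 7364.61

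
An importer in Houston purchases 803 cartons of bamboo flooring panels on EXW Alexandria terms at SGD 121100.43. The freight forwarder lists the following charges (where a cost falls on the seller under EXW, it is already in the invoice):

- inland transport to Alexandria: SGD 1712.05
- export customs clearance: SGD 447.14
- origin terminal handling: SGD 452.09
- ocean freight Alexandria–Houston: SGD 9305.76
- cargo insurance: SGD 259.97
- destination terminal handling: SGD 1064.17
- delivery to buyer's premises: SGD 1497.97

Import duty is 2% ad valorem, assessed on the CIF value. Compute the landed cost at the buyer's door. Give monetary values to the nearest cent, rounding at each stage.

EXW: the seller makes goods available at their premises; the buyer bears all onward costs.
CIF value = EXW price + inland to port + export clearance + origin terminal + freight + insurance = 121100.43 + 1712.05 + 447.14 + 452.09 + 9305.76 + 259.97 = 133277.44
Import duty = 133277.44 × 2% = 2665.55
Buyer bears: inland to port 1712.05 + export clearance 447.14 + origin terminal 452.09 + freight 9305.76 + insurance 259.97 + destination terminal 1064.17 + delivery 1497.97 + duty 2665.55 = 17404.70
Landed cost = invoice 121100.43 + 17404.70 = 138505.13

Total landed cost: SGD 138505.13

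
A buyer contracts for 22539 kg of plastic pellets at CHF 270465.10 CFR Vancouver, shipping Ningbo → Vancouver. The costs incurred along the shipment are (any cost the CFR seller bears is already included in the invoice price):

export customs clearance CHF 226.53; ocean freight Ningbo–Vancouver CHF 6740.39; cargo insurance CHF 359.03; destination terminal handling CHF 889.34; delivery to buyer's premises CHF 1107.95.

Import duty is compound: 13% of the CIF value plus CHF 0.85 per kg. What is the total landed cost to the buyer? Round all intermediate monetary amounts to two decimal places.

CFR: the seller pays costs through ocean freight to the destination port, but not insurance.
Already in the invoice (seller's account under CFR): export clearance, freight — exclude.
CIF value = CFR price + insurance = 270465.10 + 359.03 = 270824.13
Ad valorem component: 270824.13 × 13% = 35207.14
Specific component: 22539 × 0.85 = 19158.15
Import duty = 35207.14 + 19158.15 = 54365.29
Buyer bears: insurance 359.03 + destination terminal 889.34 + delivery 1107.95 + duty 54365.29 = 56721.61
Landed cost = invoice 270465.10 + 56721.61 = 327186.71

Total landed cost: CHF 327186.71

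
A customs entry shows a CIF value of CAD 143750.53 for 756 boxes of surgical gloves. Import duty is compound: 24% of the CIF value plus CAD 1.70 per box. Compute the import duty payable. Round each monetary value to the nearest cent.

Ad valorem component: 143750.53 × 24% = 34500.13
Specific component: 756 × 1.70 = 1285.20
Import duty = 34500.13 + 1285.20 = 35785.33

Import duty: CAD 35785.33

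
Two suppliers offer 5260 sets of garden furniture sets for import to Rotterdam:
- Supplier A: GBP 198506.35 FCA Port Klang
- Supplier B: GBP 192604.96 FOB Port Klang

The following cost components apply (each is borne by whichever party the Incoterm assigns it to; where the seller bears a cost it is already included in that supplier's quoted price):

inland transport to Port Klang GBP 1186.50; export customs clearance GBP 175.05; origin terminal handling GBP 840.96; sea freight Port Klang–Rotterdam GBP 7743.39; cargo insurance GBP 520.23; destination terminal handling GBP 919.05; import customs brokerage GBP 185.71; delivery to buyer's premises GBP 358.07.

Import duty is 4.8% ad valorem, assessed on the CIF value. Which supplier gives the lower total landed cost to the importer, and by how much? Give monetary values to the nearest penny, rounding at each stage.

Supplier B is cheaper by GBP 7065.98

Supplier A (FCA):
CIF value = FCA price + origin terminal + freight + insurance = 198506.35 + 840.96 + 7743.39 + 520.23 = 207610.93
Import duty = 207610.93 × 4.8% = 9965.32
Buyer bears (A): 840.96 + 7743.39 + 520.23 + 919.05 + 185.71 + 358.07 = 10567.41
Landed cost (A) = invoice 198506.35 + 10567.41 + duty 9965.32 = 219039.08
Supplier B (FOB):
CIF value = FOB price + freight + insurance = 192604.96 + 7743.39 + 520.23 = 200868.58
Import duty = 200868.58 × 4.8% = 9641.69
Buyer bears (B): 7743.39 + 520.23 + 919.05 + 185.71 + 358.07 = 9726.45
Landed cost (B) = invoice 192604.96 + 9726.45 + duty 9641.69 = 211973.10
Difference = |219039.08 − 211973.10| = 7065.98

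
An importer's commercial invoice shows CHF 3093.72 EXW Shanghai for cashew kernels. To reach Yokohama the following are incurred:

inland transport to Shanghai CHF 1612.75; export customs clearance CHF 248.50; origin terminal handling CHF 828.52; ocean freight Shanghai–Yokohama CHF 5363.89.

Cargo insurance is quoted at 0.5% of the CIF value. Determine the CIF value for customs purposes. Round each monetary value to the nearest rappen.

CIF value: CHF 11203.40

Let C be the CIF value. C = EXW price + pre-shipment costs + freight + 0.5% × C
C − 0.5% × C = 3093.72 + 1612.75 + 248.50 + 828.52 + 5363.89
0.995 × C = 11147.38
C = 11147.38 / 0.995 = 11203.40
Insurance premium = 0.5% × 11203.40 = 56.02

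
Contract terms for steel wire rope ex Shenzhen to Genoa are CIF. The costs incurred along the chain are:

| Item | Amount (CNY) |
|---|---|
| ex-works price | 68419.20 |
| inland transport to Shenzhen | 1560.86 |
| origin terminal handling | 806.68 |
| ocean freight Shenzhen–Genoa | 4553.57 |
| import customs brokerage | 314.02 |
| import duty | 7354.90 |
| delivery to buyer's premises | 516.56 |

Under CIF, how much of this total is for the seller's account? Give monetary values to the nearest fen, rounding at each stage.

Seller's account: CNY 75340.31

CIF: the seller pays costs through ocean freight and marine insurance to the destination port.
Seller's account: goods 68419.20 + inland to port 1560.86 + origin terminal 806.68 + freight 4553.57 = 75340.31
Buyer's account: brokerage 314.02 + duty 7354.90 + delivery 516.56 = 8185.48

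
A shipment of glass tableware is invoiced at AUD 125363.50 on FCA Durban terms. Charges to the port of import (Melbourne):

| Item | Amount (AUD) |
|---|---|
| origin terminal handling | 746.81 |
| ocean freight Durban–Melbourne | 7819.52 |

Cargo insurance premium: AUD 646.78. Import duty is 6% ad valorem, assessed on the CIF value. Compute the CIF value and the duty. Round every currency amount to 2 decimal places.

CIF = FCA price + pre-shipment costs + freight + insurance
CIF = 125363.50 + 746.81 + 7819.52 + 646.78 = 134576.61
Import duty = 134576.61 × 6% = 8074.60

CIF value: AUD 134576.61; import duty: AUD 8074.60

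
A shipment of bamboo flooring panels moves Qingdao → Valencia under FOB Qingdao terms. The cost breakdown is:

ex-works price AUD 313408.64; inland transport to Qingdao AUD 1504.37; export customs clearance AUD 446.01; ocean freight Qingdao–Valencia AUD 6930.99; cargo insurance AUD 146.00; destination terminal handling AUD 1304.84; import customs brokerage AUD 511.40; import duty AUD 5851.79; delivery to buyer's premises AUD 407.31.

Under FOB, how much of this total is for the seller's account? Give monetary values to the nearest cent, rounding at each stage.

FOB: the seller bears costs until goods are on board at the origin port; the buyer bears freight, insurance and all costs thereafter.
Seller's account: goods 313408.64 + inland to port 1504.37 + export clearance 446.01 = 315359.02
Buyer's account: freight 6930.99 + insurance 146.00 + destination terminal 1304.84 + brokerage 511.40 + duty 5851.79 + delivery 407.31 = 15152.33

Seller's account: AUD 315359.02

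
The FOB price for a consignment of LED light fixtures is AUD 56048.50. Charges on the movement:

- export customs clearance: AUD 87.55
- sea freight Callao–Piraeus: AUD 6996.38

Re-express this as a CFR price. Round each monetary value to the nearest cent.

Not relevant to the conversion: export clearance — on the seller under both FOB and CFR; already in the FOB price and stays in the CFR price.
From FOB to CFR, the seller additionally bears: freight.
CFR price = 56048.50 + 6996.38 = 63044.88

CFR price: AUD 63044.88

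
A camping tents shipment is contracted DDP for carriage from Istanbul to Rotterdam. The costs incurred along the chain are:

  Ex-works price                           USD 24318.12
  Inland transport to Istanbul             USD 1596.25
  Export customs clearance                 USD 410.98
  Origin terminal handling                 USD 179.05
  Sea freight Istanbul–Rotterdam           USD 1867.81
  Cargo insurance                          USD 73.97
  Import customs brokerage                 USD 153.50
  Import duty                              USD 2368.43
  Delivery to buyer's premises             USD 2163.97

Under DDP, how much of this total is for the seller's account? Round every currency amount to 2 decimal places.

Seller's account: USD 33132.08

DDP: the seller bears all costs including import duty.
Seller's account: goods 24318.12 + inland to port 1596.25 + export clearance 410.98 + origin terminal 179.05 + freight 1867.81 + insurance 73.97 + brokerage 153.50 + duty 2368.43 + delivery 2163.97 = 33132.08
Buyer's account: 0.00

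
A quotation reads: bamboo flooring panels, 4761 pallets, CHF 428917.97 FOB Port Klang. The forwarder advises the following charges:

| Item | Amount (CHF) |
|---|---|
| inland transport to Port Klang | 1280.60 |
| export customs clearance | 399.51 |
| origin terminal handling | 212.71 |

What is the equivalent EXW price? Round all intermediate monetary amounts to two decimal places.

From FOB to EXW, the seller no longer bears: inland to port, export clearance, origin terminal.
EXW price = 428917.97 − 1280.60 − 399.51 − 212.71 = 427025.15

EXW price: CHF 427025.15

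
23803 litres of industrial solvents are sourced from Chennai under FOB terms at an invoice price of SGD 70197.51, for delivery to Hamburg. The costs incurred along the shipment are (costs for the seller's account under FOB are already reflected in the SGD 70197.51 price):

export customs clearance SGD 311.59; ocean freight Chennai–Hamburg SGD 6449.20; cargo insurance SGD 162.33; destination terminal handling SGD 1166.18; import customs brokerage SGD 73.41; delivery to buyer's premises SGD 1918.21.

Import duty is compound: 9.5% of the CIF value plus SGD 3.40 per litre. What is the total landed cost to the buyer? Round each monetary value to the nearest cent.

FOB: the seller bears costs until goods are on board at the origin port; the buyer bears freight, insurance and all costs thereafter.
Already in the invoice (seller's account under FOB): export clearance — exclude.
CIF value = FOB price + freight + insurance = 70197.51 + 6449.20 + 162.33 = 76809.04
Ad valorem component: 76809.04 × 9.5% = 7296.86
Specific component: 23803 × 3.40 = 80930.20
Import duty = 7296.86 + 80930.20 = 88227.06
Buyer bears: freight 6449.20 + insurance 162.33 + destination terminal 1166.18 + brokerage 73.41 + delivery 1918.21 + duty 88227.06 = 97996.39
Landed cost = invoice 70197.51 + 97996.39 = 168193.90

Total landed cost: SGD 168193.90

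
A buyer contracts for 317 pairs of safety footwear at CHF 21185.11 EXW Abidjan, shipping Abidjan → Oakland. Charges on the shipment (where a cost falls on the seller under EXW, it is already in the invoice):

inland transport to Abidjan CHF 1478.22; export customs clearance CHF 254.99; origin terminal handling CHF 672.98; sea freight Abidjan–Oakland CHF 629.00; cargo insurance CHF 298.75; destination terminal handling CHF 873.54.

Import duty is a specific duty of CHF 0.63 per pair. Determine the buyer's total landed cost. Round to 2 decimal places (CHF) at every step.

Total landed cost: CHF 25592.30

EXW: the seller makes goods available at their premises; the buyer bears all onward costs.
CIF value = EXW price + inland to port + export clearance + origin terminal + freight + insurance = 21185.11 + 1478.22 + 254.99 + 672.98 + 629.00 + 298.75 = 24519.05
Import duty = 317 × 0.63 = 199.71
Buyer bears: inland to port 1478.22 + export clearance 254.99 + origin terminal 672.98 + freight 629.00 + insurance 298.75 + destination terminal 873.54 + duty 199.71 = 4407.19
Landed cost = invoice 21185.11 + 4407.19 = 25592.30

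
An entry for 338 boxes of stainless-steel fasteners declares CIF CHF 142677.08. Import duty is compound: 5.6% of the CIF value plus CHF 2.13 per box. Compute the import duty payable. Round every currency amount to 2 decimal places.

Ad valorem component: 142677.08 × 5.6% = 7989.92
Specific component: 338 × 2.13 = 719.94
Import duty = 7989.92 + 719.94 = 8709.86

Import duty: CHF 8709.86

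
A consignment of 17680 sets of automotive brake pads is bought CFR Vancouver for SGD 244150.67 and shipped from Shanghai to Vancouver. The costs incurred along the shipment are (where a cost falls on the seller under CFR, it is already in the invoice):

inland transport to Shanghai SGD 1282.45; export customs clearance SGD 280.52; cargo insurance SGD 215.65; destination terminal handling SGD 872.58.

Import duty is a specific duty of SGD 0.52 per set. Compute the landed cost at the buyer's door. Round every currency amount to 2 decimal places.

CFR: the seller pays costs through ocean freight to the destination port, but not insurance.
Already in the invoice (seller's account under CFR): inland to port, export clearance — exclude.
CIF value = CFR price + insurance = 244150.67 + 215.65 = 244366.32
Import duty = 17680 × 0.52 = 9193.60
Buyer bears: insurance 215.65 + destination terminal 872.58 + duty 9193.60 = 10281.83
Landed cost = invoice 244150.67 + 10281.83 = 254432.50

Total landed cost: SGD 254432.50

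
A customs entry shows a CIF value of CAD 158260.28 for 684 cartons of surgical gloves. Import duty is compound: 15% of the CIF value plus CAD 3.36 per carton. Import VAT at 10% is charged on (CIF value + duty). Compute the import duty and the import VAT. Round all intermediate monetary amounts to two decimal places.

Import duty: CAD 26037.28; import VAT: CAD 18429.76

Ad valorem component: 158260.28 × 15% = 23739.04
Specific component: 684 × 3.36 = 2298.24
Import duty = 23739.04 + 2298.24 = 26037.28
VAT base = CIF + duty = 158260.28 + 26037.28 = 184297.56
Import VAT = 184297.56 × 10% = 18429.76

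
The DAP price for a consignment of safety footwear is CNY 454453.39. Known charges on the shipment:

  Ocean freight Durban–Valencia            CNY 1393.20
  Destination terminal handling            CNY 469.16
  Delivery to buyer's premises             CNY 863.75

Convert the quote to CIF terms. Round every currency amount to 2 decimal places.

CIF price: CNY 453120.48

Not relevant to the conversion: freight — on the seller under both DAP and CIF; already in the DAP price and stays in the CIF price.
From DAP to CIF, the seller no longer bears: destination terminal, delivery.
CIF price = 454453.39 − 469.16 − 863.75 = 453120.48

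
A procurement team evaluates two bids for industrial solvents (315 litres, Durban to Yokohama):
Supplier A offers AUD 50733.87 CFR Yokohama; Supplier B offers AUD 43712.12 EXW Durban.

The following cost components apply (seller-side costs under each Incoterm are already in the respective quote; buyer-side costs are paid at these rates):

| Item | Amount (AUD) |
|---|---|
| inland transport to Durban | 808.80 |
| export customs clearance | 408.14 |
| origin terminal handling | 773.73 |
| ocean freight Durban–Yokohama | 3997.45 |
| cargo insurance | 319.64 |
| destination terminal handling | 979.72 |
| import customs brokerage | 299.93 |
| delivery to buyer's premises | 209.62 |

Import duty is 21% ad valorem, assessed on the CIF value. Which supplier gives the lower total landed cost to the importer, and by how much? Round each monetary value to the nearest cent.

Supplier A (CFR):
CIF value = CFR price + insurance = 50733.87 + 319.64 = 51053.51
Import duty = 51053.51 × 21% = 10721.24
Buyer bears (A): 319.64 + 979.72 + 299.93 + 209.62 = 1808.91
Landed cost (A) = invoice 50733.87 + 1808.91 + duty 10721.24 = 63264.02
Supplier B (EXW):
CIF value = EXW price + inland to port + export clearance + origin terminal + freight + insurance = 43712.12 + 808.80 + 408.14 + 773.73 + 3997.45 + 319.64 = 50019.88
Import duty = 50019.88 × 21% = 10504.17
Buyer bears (B): 808.80 + 408.14 + 773.73 + 3997.45 + 319.64 + 979.72 + 299.93 + 209.62 = 7797.03
Landed cost (B) = invoice 43712.12 + 7797.03 + duty 10504.17 = 62013.32
Difference = |63264.02 − 62013.32| = 1250.70

Supplier B is cheaper by AUD 1250.70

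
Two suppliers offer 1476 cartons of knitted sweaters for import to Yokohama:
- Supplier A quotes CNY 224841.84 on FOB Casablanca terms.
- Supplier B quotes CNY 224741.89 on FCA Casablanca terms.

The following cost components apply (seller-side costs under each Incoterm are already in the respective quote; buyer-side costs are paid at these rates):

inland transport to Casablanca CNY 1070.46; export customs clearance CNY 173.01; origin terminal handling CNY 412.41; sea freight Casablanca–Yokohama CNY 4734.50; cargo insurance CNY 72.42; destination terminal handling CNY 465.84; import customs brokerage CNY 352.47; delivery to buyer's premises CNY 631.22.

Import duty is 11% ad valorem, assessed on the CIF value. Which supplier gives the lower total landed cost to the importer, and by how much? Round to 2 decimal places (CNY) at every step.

Supplier A is cheaper by CNY 346.83

Supplier A (FOB):
CIF value = FOB price + freight + insurance = 224841.84 + 4734.50 + 72.42 = 229648.76
Import duty = 229648.76 × 11% = 25261.36
Buyer bears (A): 4734.50 + 72.42 + 465.84 + 352.47 + 631.22 = 6256.45
Landed cost (A) = invoice 224841.84 + 6256.45 + duty 25261.36 = 256359.65
Supplier B (FCA):
CIF value = FCA price + origin terminal + freight + insurance = 224741.89 + 412.41 + 4734.50 + 72.42 = 229961.22
Import duty = 229961.22 × 11% = 25295.73
Buyer bears (B): 412.41 + 4734.50 + 72.42 + 465.84 + 352.47 + 631.22 = 6668.86
Landed cost (B) = invoice 224741.89 + 6668.86 + duty 25295.73 = 256706.48
Difference = |256359.65 − 256706.48| = 346.83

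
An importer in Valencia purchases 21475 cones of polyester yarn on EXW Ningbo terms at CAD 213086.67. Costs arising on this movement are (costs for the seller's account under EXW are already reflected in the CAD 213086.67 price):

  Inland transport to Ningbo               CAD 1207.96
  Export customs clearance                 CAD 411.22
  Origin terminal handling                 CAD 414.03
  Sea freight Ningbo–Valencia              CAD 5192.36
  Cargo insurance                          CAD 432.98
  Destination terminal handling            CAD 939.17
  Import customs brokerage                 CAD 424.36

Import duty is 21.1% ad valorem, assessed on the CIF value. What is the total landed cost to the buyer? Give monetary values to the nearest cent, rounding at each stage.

EXW: the seller makes goods available at their premises; the buyer bears all onward costs.
CIF value = EXW price + inland to port + export clearance + origin terminal + freight + insurance = 213086.67 + 1207.96 + 411.22 + 414.03 + 5192.36 + 432.98 = 220745.22
Import duty = 220745.22 × 21.1% = 46577.24
Buyer bears: inland to port 1207.96 + export clearance 411.22 + origin terminal 414.03 + freight 5192.36 + insurance 432.98 + destination terminal 939.17 + brokerage 424.36 + duty 46577.24 = 55599.32
Landed cost = invoice 213086.67 + 55599.32 = 268685.99

Total landed cost: CAD 268685.99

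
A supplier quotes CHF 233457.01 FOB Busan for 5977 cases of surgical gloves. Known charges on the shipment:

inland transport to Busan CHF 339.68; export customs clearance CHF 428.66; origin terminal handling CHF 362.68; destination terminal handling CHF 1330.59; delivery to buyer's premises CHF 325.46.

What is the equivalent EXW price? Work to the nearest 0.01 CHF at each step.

Not relevant to the conversion: destination terminal, delivery — on the buyer under both terms; not part of either seller's price.
From FOB to EXW, the seller no longer bears: inland to port, export clearance, origin terminal.
EXW price = 233457.01 − 339.68 − 428.66 − 362.68 = 232325.99

EXW price: CHF 232325.99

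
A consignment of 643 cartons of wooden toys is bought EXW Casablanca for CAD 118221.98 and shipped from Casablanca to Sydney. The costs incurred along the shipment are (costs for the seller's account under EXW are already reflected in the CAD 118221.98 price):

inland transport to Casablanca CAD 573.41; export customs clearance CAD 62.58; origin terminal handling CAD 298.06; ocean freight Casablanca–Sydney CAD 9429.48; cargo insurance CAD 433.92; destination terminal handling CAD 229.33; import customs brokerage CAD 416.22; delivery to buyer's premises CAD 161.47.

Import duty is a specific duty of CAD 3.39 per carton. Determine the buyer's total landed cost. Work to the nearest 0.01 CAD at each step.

EXW: the seller makes goods available at their premises; the buyer bears all onward costs.
CIF value = EXW price + inland to port + export clearance + origin terminal + freight + insurance = 118221.98 + 573.41 + 62.58 + 298.06 + 9429.48 + 433.92 = 129019.43
Import duty = 643 × 3.39 = 2179.77
Buyer bears: inland to port 573.41 + export clearance 62.58 + origin terminal 298.06 + freight 9429.48 + insurance 433.92 + destination terminal 229.33 + brokerage 416.22 + delivery 161.47 + duty 2179.77 = 13784.24
Landed cost = invoice 118221.98 + 13784.24 = 132006.22

Total landed cost: CAD 132006.22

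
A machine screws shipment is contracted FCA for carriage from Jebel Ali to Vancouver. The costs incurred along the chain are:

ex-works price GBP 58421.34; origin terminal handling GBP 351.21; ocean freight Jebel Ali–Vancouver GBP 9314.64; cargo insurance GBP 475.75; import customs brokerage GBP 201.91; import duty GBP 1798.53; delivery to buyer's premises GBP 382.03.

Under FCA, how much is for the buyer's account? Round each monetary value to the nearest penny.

FCA: the seller delivers export-cleared goods to the carrier; the buyer bears costs from that point.
Seller's account: goods 58421.34 = 58421.34
Buyer's account: origin terminal 351.21 + freight 9314.64 + insurance 475.75 + brokerage 201.91 + duty 1798.53 + delivery 382.03 = 12524.07

Buyer's account: GBP 12524.07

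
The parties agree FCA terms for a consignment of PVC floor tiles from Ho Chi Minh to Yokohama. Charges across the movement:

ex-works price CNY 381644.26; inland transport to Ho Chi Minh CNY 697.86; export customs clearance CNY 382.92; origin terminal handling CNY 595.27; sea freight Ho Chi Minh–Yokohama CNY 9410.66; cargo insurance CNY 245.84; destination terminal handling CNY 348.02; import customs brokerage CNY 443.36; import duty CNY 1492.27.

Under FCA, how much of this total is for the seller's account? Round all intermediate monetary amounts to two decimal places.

FCA: the seller delivers export-cleared goods to the carrier; the buyer bears costs from that point.
Seller's account: goods 381644.26 + inland to port 697.86 + export clearance 382.92 = 382725.04
Buyer's account: origin terminal 595.27 + freight 9410.66 + insurance 245.84 + destination terminal 348.02 + brokerage 443.36 + duty 1492.27 = 12535.42

Seller's account: CNY 382725.04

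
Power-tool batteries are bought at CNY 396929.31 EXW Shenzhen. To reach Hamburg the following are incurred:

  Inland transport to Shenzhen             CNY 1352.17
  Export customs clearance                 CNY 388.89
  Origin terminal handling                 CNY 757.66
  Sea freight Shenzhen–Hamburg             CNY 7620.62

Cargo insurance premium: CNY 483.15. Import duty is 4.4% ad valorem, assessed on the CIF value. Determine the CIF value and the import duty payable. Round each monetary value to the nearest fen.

CIF value: CNY 407531.80; import duty: CNY 17931.40

CIF = EXW price + pre-shipment costs + freight + insurance
CIF = 396929.31 + 1352.17 + 388.89 + 757.66 + 7620.62 + 483.15 = 407531.80
Import duty = 407531.80 × 4.4% = 17931.40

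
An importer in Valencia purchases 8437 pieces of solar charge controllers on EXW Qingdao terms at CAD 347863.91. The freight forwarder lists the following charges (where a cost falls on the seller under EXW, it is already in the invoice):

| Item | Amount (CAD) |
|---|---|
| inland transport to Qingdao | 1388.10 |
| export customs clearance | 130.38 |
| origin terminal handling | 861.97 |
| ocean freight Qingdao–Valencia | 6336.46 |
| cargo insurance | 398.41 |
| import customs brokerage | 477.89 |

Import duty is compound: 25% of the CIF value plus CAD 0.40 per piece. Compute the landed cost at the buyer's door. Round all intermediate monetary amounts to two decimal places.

EXW: the seller makes goods available at their premises; the buyer bears all onward costs.
CIF value = EXW price + inland to port + export clearance + origin terminal + freight + insurance = 347863.91 + 1388.10 + 130.38 + 861.97 + 6336.46 + 398.41 = 356979.23
Ad valorem component: 356979.23 × 25% = 89244.81
Specific component: 8437 × 0.40 = 3374.80
Import duty = 89244.81 + 3374.80 = 92619.61
Buyer bears: inland to port 1388.10 + export clearance 130.38 + origin terminal 861.97 + freight 6336.46 + insurance 398.41 + brokerage 477.89 + duty 92619.61 = 102212.82
Landed cost = invoice 347863.91 + 102212.82 = 450076.73

Total landed cost: CAD 450076.73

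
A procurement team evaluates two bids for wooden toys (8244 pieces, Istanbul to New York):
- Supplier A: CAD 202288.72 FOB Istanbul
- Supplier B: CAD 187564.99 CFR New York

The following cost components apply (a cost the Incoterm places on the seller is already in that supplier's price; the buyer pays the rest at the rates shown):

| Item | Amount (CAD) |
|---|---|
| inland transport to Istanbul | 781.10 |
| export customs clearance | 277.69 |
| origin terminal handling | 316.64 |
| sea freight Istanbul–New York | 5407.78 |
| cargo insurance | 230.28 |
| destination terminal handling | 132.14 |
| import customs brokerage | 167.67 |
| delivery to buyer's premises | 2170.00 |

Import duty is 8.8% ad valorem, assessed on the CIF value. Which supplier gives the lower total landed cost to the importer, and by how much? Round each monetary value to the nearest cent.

Supplier A (FOB):
CIF value = FOB price + freight + insurance = 202288.72 + 5407.78 + 230.28 = 207926.78
Import duty = 207926.78 × 8.8% = 18297.56
Buyer bears (A): 5407.78 + 230.28 + 132.14 + 167.67 + 2170.00 = 8107.87
Landed cost (A) = invoice 202288.72 + 8107.87 + duty 18297.56 = 228694.15
Supplier B (CFR):
CIF value = CFR price + insurance = 187564.99 + 230.28 = 187795.27
Import duty = 187795.27 × 8.8% = 16525.98
Buyer bears (B): 230.28 + 132.14 + 167.67 + 2170.00 = 2700.09
Landed cost (B) = invoice 187564.99 + 2700.09 + duty 16525.98 = 206791.06
Difference = |228694.15 − 206791.06| = 21903.09

Supplier B is cheaper by CAD 21903.09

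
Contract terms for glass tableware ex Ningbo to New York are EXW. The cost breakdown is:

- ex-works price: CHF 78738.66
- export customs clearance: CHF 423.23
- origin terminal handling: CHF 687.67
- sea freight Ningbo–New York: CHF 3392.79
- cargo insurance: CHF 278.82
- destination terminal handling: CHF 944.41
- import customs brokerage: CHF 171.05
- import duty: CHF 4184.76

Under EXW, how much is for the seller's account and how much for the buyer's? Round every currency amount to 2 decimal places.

EXW: the seller makes goods available at their premises; the buyer bears all onward costs.
Seller's account: goods 78738.66 = 78738.66
Buyer's account: export clearance 423.23 + origin terminal 687.67 + freight 3392.79 + insurance 278.82 + destination terminal 944.41 + brokerage 171.05 + duty 4184.76 = 10082.73

Seller: CHF 78738.66; buyer: CHF 10082.73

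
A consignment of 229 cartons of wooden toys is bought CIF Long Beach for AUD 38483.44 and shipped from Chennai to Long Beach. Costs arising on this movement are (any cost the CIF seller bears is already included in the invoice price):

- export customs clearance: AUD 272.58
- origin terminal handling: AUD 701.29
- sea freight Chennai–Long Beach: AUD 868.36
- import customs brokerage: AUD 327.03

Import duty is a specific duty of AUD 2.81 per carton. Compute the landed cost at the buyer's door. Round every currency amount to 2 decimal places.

Total landed cost: AUD 39453.96

CIF: the seller pays costs through ocean freight and marine insurance to the destination port.
Already in the invoice (seller's account under CIF): export clearance, origin terminal, freight — exclude.
The CIF price already equals the CIF value: 38483.44
Import duty = 229 × 2.81 = 643.49
Buyer bears: brokerage 327.03 + duty 643.49 = 970.52
Landed cost = invoice 38483.44 + 970.52 = 39453.96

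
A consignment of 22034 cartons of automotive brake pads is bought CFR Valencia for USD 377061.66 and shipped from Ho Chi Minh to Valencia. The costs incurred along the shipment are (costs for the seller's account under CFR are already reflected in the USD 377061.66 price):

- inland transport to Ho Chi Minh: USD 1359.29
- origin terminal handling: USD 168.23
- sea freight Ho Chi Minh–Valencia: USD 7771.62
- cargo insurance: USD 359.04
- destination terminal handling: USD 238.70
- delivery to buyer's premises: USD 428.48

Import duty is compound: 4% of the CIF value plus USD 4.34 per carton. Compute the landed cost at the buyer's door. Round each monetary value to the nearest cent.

Total landed cost: USD 488812.27

CFR: the seller pays costs through ocean freight to the destination port, but not insurance.
Already in the invoice (seller's account under CFR): inland to port, origin terminal, freight — exclude.
CIF value = CFR price + insurance = 377061.66 + 359.04 = 377420.70
Ad valorem component: 377420.70 × 4% = 15096.83
Specific component: 22034 × 4.34 = 95627.56
Import duty = 15096.83 + 95627.56 = 110724.39
Buyer bears: insurance 359.04 + destination terminal 238.70 + delivery 428.48 + duty 110724.39 = 111750.61
Landed cost = invoice 377061.66 + 111750.61 = 488812.27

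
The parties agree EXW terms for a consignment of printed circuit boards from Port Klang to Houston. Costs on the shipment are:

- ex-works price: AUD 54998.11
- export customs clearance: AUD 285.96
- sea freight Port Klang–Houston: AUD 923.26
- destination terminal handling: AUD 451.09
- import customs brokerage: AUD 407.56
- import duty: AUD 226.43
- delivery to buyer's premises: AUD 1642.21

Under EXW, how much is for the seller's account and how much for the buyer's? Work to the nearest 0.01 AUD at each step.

Seller: AUD 54998.11; buyer: AUD 3936.51

EXW: the seller makes goods available at their premises; the buyer bears all onward costs.
Seller's account: goods 54998.11 = 54998.11
Buyer's account: export clearance 285.96 + freight 923.26 + destination terminal 451.09 + brokerage 407.56 + duty 226.43 + delivery 1642.21 = 3936.51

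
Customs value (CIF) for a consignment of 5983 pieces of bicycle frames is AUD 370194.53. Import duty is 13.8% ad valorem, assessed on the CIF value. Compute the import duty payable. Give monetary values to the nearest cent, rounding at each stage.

Import duty = 370194.53 × 13.8% = 51086.85

Import duty: AUD 51086.85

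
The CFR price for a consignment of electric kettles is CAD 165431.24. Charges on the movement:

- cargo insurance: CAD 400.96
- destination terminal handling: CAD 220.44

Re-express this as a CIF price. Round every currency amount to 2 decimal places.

CIF price: CAD 165832.20

Not relevant to the conversion: destination terminal — on the buyer under both terms; not part of either seller's price.
From CFR to CIF, the seller additionally bears: insurance.
CIF price = 165431.24 + 400.96 = 165832.20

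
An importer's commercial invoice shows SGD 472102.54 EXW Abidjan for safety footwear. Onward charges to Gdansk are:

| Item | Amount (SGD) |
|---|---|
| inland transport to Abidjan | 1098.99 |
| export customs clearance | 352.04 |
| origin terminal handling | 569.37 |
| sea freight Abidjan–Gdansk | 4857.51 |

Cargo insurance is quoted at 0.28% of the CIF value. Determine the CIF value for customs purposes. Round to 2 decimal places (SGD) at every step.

CIF value: SGD 480325.36

Let C be the CIF value. C = EXW price + pre-shipment costs + freight + 0.28% × C
C − 0.28% × C = 472102.54 + 1098.99 + 352.04 + 569.37 + 4857.51
0.9972 × C = 478980.45
C = 478980.45 / 0.9972 = 480325.36
Insurance premium = 0.28% × 480325.36 = 1344.91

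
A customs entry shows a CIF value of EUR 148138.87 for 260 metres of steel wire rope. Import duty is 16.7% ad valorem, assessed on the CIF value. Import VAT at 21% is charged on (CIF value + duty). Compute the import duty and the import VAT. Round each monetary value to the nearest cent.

Import duty: EUR 24739.19; import VAT: EUR 36304.39

Import duty = 148138.87 × 16.7% = 24739.19
VAT base = CIF + duty = 148138.87 + 24739.19 = 172878.06
Import VAT = 172878.06 × 21% = 36304.39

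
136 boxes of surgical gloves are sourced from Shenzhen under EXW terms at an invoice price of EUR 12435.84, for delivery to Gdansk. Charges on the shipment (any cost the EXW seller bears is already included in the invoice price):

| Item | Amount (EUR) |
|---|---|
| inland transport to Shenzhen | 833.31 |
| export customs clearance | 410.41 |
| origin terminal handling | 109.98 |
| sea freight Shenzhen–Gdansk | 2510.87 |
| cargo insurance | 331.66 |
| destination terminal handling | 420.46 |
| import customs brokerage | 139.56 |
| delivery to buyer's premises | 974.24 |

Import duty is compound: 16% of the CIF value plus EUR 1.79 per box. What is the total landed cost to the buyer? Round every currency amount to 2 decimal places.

Total landed cost: EUR 21070.90

EXW: the seller makes goods available at their premises; the buyer bears all onward costs.
CIF value = EXW price + inland to port + export clearance + origin terminal + freight + insurance = 12435.84 + 833.31 + 410.41 + 109.98 + 2510.87 + 331.66 = 16632.07
Ad valorem component: 16632.07 × 16% = 2661.13
Specific component: 136 × 1.79 = 243.44
Import duty = 2661.13 + 243.44 = 2904.57
Buyer bears: inland to port 833.31 + export clearance 410.41 + origin terminal 109.98 + freight 2510.87 + insurance 331.66 + destination terminal 420.46 + brokerage 139.56 + delivery 974.24 + duty 2904.57 = 8635.06
Landed cost = invoice 12435.84 + 8635.06 = 21070.90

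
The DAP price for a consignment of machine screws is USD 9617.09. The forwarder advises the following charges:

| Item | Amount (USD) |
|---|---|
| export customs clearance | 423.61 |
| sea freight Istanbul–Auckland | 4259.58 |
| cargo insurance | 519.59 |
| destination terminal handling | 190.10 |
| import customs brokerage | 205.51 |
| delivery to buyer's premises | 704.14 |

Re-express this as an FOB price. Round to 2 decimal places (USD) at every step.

FOB price: USD 3943.68

Not relevant to the conversion: export clearance — on the seller under both DAP and FOB; already in the DAP price and stays in the FOB price. brokerage — on the buyer under both terms; not part of either seller's price.
From DAP to FOB, the seller no longer bears: freight, insurance, destination terminal, delivery.
FOB price = 9617.09 − 4259.58 − 519.59 − 190.10 − 704.14 = 3943.68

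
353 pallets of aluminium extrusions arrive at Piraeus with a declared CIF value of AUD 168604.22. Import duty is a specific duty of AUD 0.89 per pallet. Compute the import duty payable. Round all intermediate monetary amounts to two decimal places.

Import duty: AUD 314.17

Import duty = 353 × 0.89 = 314.17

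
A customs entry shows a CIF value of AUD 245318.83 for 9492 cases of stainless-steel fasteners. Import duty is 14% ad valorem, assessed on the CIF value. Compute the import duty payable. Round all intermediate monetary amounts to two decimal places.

Import duty = 245318.83 × 14% = 34344.64

Import duty: AUD 34344.64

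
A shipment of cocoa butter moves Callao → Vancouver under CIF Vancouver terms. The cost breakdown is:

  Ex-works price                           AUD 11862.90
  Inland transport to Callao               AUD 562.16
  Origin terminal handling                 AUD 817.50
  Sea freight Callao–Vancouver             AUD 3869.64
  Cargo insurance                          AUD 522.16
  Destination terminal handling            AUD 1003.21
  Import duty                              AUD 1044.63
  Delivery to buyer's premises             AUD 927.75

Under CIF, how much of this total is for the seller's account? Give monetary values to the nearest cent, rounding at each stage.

CIF: the seller pays costs through ocean freight and marine insurance to the destination port.
Seller's account: goods 11862.90 + inland to port 562.16 + origin terminal 817.50 + freight 3869.64 + insurance 522.16 = 17634.36
Buyer's account: destination terminal 1003.21 + duty 1044.63 + delivery 927.75 = 2975.59

Seller's account: AUD 17634.36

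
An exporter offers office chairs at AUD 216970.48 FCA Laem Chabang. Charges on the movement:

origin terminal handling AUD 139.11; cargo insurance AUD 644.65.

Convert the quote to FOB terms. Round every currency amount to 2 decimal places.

Not relevant to the conversion: insurance — on the buyer under both terms; not part of either seller's price.
From FCA to FOB, the seller additionally bears: origin terminal.
FOB price = 216970.48 + 139.11 = 217109.59

FOB price: AUD 217109.59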